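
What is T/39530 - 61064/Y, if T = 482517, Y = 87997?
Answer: 40046188529/3478521410 ≈ 11.512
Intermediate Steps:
T/39530 - 61064/Y = 482517/39530 - 61064/87997 = 40046188529/3478521410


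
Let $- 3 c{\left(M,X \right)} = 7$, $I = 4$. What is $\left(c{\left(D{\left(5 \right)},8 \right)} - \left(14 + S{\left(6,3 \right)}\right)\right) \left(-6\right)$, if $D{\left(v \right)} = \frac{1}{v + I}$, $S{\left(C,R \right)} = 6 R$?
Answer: $206$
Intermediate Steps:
$D{\left(v \right)} = \frac{1}{4 + v}$ ($D{\left(v \right)} = \frac{1}{v + 4} = \frac{1}{4 + v}$)
$c{\left(M,X \right)} = - \frac{7}{3}$ ($c{\left(M,X \right)} = \left(- \frac{1}{3}\right) 7 = - \frac{7}{3}$)
$\left(c{\left(D{\left(5 \right)},8 \right)} - \left(14 + S{\left(6,3 \right)}\right)\right) \left(-6\right) = \left(- \frac{7}{3} - \left(14 + 6 \cdot 3\right)\right) \left(-6\right) = \left(- \frac{7}{3} - 32\right) \left(-6\right) = \left(- \frac{103}{3}\right) \left(-6\right) = 206$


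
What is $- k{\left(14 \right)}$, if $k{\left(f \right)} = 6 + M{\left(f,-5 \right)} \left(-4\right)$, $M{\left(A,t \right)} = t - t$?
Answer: $-6$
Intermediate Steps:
$M{\left(A,t \right)} = 0$
$k{\left(f \right)} = 6$ ($k{\left(f \right)} = 6 + 0 \left(-4\right) = 6 + 0 = 6$)
$- k{\left(14 \right)} = \left(-1\right) 6 = -6$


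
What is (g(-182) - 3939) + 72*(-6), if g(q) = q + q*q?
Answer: 28571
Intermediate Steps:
g(q) = q + q²
(g(-182) - 3939) + 72*(-6) = (-182*(1 - 182) - 3939) + 72*(-6) = (-182*(-181) - 3939) - 432 = (32942 - 3939) - 432 = 29003 - 432 = 28571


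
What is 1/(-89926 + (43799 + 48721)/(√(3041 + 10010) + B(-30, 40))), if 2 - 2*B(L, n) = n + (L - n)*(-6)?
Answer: -59389537/5372560659370 + 771*√13051/2686280329685 ≈ -1.1021e-5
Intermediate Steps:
B(L, n) = 1 + 3*L - 7*n/2 (B(L, n) = 1 - (n + (L - n)*(-6))/2 = 1 - (n + (-6*L + 6*n))/2 = 1 - (-6*L + 7*n)/2 = 1 + (3*L - 7*n/2) = 1 + 3*L - 7*n/2)
1/(-89926 + (43799 + 48721)/(√(3041 + 10010) + B(-30, 40))) = 1/(-89926 + (43799 + 48721)/(√(3041 + 10010) + (1 + 3*(-30) - 7/2*40))) = 1/(-89926 + 92520/(√13051 + (1 - 90 - 140))) = 1/(-89926 + 92520/(√13051 - 229)) = 1/(-89926 + 92520/(-229 + √13051))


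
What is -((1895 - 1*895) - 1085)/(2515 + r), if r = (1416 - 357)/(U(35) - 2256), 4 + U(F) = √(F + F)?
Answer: 363886263950/10764746355177 + 30005*√70/10764746355177 ≈ 0.033804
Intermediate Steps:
U(F) = -4 + √2*√F (U(F) = -4 + √(F + F) = -4 + √(2*F) = -4 + √2*√F)
r = 1059/(-2260 + √70) (r = (1416 - 357)/((-4 + √2*√35) - 2256) = 1059/((-4 + √70) - 2256) = 1059/(-2260 + √70) ≈ -0.47033)
-((1895 - 1*895) - 1085)/(2515 + r) = -((1895 - 1*895) - 1085)/(2515 + (-79778/170251 - 353*√70/1702510)) = -((1895 - 895) - 1085)/(428101487/170251 - 353*√70/1702510) = -(1000 - 1085)/(428101487/170251 - 353*√70/1702510) = -(-85)/(428101487/170251 - 353*√70/1702510) = 85/(428101487/170251 - 353*√70/1702510)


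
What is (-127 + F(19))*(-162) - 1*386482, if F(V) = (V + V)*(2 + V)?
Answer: -495184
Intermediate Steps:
F(V) = 2*V*(2 + V) (F(V) = (2*V)*(2 + V) = 2*V*(2 + V))
(-127 + F(19))*(-162) - 1*386482 = (-127 + 2*19*(2 + 19))*(-162) - 1*386482 = (-127 + 2*19*21)*(-162) - 386482 = (-127 + 798)*(-162) - 386482 = 671*(-162) - 386482 = -108702 - 386482 = -495184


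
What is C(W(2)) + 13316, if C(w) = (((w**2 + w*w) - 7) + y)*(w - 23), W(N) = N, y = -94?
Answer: 15269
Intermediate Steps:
C(w) = (-101 + 2*w**2)*(-23 + w) (C(w) = (((w**2 + w*w) - 7) - 94)*(w - 23) = (((w**2 + w**2) - 7) - 94)*(-23 + w) = ((2*w**2 - 7) - 94)*(-23 + w) = ((-7 + 2*w**2) - 94)*(-23 + w) = (-101 + 2*w**2)*(-23 + w))
C(W(2)) + 13316 = (2323 - 101*2 - 46*2**2 + 2*2**3) + 13316 = (2323 - 202 - 46*4 + 2*8) + 13316 = (2323 - 202 - 184 + 16) + 13316 = 1953 + 13316 = 15269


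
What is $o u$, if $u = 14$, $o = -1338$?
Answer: $-18732$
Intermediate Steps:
$o u = \left(-1338\right) 14 = -18732$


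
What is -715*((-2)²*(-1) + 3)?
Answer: 715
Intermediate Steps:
-715*((-2)²*(-1) + 3) = -715*(4*(-1) + 3) = -715*(-4 + 3) = -715*(-1) = 715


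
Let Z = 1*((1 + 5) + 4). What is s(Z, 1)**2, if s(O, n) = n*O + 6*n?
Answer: 256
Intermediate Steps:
Z = 10 (Z = 1*(6 + 4) = 1*10 = 10)
s(O, n) = 6*n + O*n (s(O, n) = O*n + 6*n = 6*n + O*n)
s(Z, 1)**2 = (1*(6 + 10))**2 = (1*16)**2 = 16**2 = 256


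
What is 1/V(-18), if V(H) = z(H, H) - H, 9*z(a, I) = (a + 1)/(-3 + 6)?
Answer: 27/469 ≈ 0.057569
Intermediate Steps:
z(a, I) = 1/27 + a/27 (z(a, I) = ((a + 1)/(-3 + 6))/9 = ((1 + a)/3)/9 = ((1 + a)*(⅓))/9 = (⅓ + a/3)/9 = 1/27 + a/27)
V(H) = 1/27 - 26*H/27 (V(H) = (1/27 + H/27) - H = 1/27 - 26*H/27)
1/V(-18) = 1/(1/27 - 26/27*(-18)) = 1/(1/27 + 52/3) = 1/(469/27) = 27/469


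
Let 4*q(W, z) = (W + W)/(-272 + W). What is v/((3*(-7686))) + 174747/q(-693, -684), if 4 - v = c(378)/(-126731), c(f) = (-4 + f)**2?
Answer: 237021121707710/487027233 ≈ 4.8667e+5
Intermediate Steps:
v = 58800/11521 (v = 4 - (-4 + 378)**2/(-126731) = 4 - 374**2*(-1)/126731 = 4 - 139876*(-1)/126731 = 4 - 1*(-12716/11521) = 4 + 12716/11521 = 58800/11521 ≈ 5.1037)
q(W, z) = W/(2*(-272 + W)) (q(W, z) = ((W + W)/(-272 + W))/4 = ((2*W)/(-272 + W))/4 = (2*W/(-272 + W))/4 = W/(2*(-272 + W)))
v/((3*(-7686))) + 174747/q(-693, -684) = 58800/(11521*((3*(-7686)))) + 174747/(((1/2)*(-693)/(-272 - 693))) = (58800/11521)/(-23058) + 174747/(((1/2)*(-693)/(-965))) = (58800/11521)*(-1/23058) + 174747/(((1/2)*(-693)*(-1/965))) = -1400/6325029 + 174747/(693/1930) = -1400/6325029 + 174747*(1930/693) = -1400/6325029 + 112420570/231 = 237021121707710/487027233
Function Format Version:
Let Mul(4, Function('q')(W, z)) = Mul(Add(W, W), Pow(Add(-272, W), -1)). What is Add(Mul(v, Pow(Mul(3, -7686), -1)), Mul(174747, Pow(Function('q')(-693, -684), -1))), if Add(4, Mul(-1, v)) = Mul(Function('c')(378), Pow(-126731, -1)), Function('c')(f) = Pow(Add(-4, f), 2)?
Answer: Rational(237021121707710, 487027233) ≈ 4.8667e+5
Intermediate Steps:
v = Rational(58800, 11521) (v = Add(4, Mul(-1, Mul(Pow(Add(-4, 378), 2), Pow(-126731, -1)))) = Add(4, Mul(-1, Mul(Pow(374, 2), Rational(-1, 126731)))) = Add(4, Mul(-1, Mul(139876, Rational(-1, 126731)))) = Add(4, Mul(-1, Rational(-12716, 11521))) = Add(4, Rational(12716, 11521)) = Rational(58800, 11521) ≈ 5.1037)
Function('q')(W, z) = Mul(Rational(1, 2), W, Pow(Add(-272, W), -1)) (Function('q')(W, z) = Mul(Rational(1, 4), Mul(Add(W, W), Pow(Add(-272, W), -1))) = Mul(Rational(1, 4), Mul(Mul(2, W), Pow(Add(-272, W), -1))) = Mul(Rational(1, 4), Mul(2, W, Pow(Add(-272, W), -1))) = Mul(Rational(1, 2), W, Pow(Add(-272, W), -1)))
Add(Mul(v, Pow(Mul(3, -7686), -1)), Mul(174747, Pow(Function('q')(-693, -684), -1))) = Add(Mul(Rational(58800, 11521), Pow(Mul(3, -7686), -1)), Mul(174747, Pow(Mul(Rational(1, 2), -693, Pow(Add(-272, -693), -1)), -1))) = Add(Mul(Rational(58800, 11521), Pow(-23058, -1)), Mul(174747, Pow(Mul(Rational(1, 2), -693, Pow(-965, -1)), -1))) = Add(Mul(Rational(58800, 11521), Rational(-1, 23058)), Mul(174747, Pow(Mul(Rational(1, 2), -693, Rational(-1, 965)), -1))) = Add(Rational(-1400, 6325029), Mul(174747, Pow(Rational(693, 1930), -1))) = Add(Rational(-1400, 6325029), Mul(174747, Rational(1930, 693))) = Add(Rational(-1400, 6325029), Rational(112420570, 231)) = Rational(237021121707710, 487027233)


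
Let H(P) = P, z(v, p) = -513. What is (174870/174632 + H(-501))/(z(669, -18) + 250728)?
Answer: -14552627/7282590980 ≈ -0.0019983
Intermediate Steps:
(174870/174632 + H(-501))/(z(669, -18) + 250728) = (174870/174632 - 501)/(-513 + 250728) = (174870*(1/174632) - 501)/250215 = (87435/87316 - 501)*(1/250215) = -43657881/87316*1/250215 = -14552627/7282590980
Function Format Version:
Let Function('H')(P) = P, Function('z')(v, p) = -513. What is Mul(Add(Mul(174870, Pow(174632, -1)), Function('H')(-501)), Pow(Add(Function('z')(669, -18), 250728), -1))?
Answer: Rational(-14552627, 7282590980) ≈ -0.0019983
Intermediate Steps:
Mul(Add(Mul(174870, Pow(174632, -1)), Function('H')(-501)), Pow(Add(Function('z')(669, -18), 250728), -1)) = Mul(Add(Mul(174870, Pow(174632, -1)), -501), Pow(Add(-513, 250728), -1)) = Mul(Add(Mul(174870, Rational(1, 174632)), -501), Pow(250215, -1)) = Mul(Add(Rational(87435, 87316), -501), Rational(1, 250215)) = Mul(Rational(-43657881, 87316), Rational(1, 250215)) = Rational(-14552627, 7282590980)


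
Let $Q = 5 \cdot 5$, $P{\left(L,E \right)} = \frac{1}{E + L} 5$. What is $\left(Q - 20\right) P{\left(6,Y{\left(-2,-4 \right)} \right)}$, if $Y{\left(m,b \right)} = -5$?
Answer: $25$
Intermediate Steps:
$P{\left(L,E \right)} = \frac{5}{E + L}$
$Q = 25$
$\left(Q - 20\right) P{\left(6,Y{\left(-2,-4 \right)} \right)} = \left(25 - 20\right) \frac{5}{-5 + 6} = 5 \cdot \frac{5}{1} = 5 \cdot 5 \cdot 1 = 5 \cdot 5 = 25$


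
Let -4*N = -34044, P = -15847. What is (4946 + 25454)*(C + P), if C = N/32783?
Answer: -15792912176000/32783 ≈ -4.8174e+8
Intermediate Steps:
N = 8511 (N = -¼*(-34044) = 8511)
C = 8511/32783 ≈ 0.25962
(4946 + 25454)*(C + P) = (4946 + 25454)*(8511/32783 - 15847) = 30400*(-519503690/32783) = -15792912176000/32783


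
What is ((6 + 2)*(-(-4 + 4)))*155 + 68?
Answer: 68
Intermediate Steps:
((6 + 2)*(-(-4 + 4)))*155 + 68 = (8*(-1*0))*155 + 68 = (8*0)*155 + 68 = 0*155 + 68 = 0 + 68 = 68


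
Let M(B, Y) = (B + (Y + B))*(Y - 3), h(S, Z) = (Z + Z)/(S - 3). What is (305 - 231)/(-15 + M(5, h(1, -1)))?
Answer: -2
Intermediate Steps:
h(S, Z) = 2*Z/(-3 + S) (h(S, Z) = (2*Z)/(-3 + S) = 2*Z/(-3 + S))
M(B, Y) = (-3 + Y)*(Y + 2*B) (M(B, Y) = (B + (B + Y))*(-3 + Y) = (Y + 2*B)*(-3 + Y) = (-3 + Y)*(Y + 2*B))
(305 - 231)/(-15 + M(5, h(1, -1))) = (305 - 231)/(-15 + ((2*(-1)/(-3 + 1))² - 6*5 - 6*(-1)/(-3 + 1) + 2*5*(2*(-1)/(-3 + 1)))) = 74/(-15 + ((2*(-1)/(-2))² - 30 - 6*(-1)/(-2) + 2*5*(2*(-1)/(-2)))) = 74/(-15 + ((2*(-1)*(-½))² - 30 - 6*(-1)*(-1)/2 + 2*5*(2*(-1)*(-½)))) = 74/(-15 + (1² - 30 - 3*1 + 2*5*1)) = 74/(-15 + (1 - 30 - 3 + 10)) = 74/(-15 - 22) = 74/(-37) = 74*(-1/37) = -2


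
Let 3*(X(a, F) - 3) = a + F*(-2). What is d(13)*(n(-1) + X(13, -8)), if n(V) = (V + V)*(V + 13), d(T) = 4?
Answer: -136/3 ≈ -45.333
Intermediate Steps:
n(V) = 2*V*(13 + V) (n(V) = (2*V)*(13 + V) = 2*V*(13 + V))
X(a, F) = 3 - 2*F/3 + a/3 (X(a, F) = 3 + (a + F*(-2))/3 = 3 + (a - 2*F)/3 = 3 + (-2*F/3 + a/3) = 3 - 2*F/3 + a/3)
d(13)*(n(-1) + X(13, -8)) = 4*(2*(-1)*(13 - 1) + (3 - ⅔*(-8) + (⅓)*13)) = 4*(2*(-1)*12 + (3 + 16/3 + 13/3)) = 4*(-24 + 38/3) = 4*(-34/3) = -136/3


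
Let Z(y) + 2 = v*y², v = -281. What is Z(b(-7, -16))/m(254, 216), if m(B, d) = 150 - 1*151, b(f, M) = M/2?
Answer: 17986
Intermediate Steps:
b(f, M) = M/2 (b(f, M) = M*(½) = M/2)
Z(y) = -2 - 281*y²
m(B, d) = -1 (m(B, d) = 150 - 151 = -1)
Z(b(-7, -16))/m(254, 216) = (-2 - 281*((½)*(-16))²)/(-1) = (-2 - 281*(-8)²)*(-1) = (-2 - 281*64)*(-1) = (-2 - 17984)*(-1) = -17986*(-1) = 17986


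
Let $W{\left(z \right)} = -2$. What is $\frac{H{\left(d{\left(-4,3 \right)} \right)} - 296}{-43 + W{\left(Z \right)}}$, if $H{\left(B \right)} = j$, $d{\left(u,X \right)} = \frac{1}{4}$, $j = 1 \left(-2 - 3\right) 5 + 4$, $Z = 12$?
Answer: $\frac{317}{45} \approx 7.0444$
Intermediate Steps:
$j = -21$ ($j = 1 \left(-5\right) 5 + 4 = \left(-5\right) 5 + 4 = -25 + 4 = -21$)
$d{\left(u,X \right)} = \frac{1}{4}$
$H{\left(B \right)} = -21$
$\frac{H{\left(d{\left(-4,3 \right)} \right)} - 296}{-43 + W{\left(Z \right)}} = \frac{-21 - 296}{-43 - 2} = - \frac{317}{-45} = \left(-317\right) \left(- \frac{1}{45}\right) = \frac{317}{45}$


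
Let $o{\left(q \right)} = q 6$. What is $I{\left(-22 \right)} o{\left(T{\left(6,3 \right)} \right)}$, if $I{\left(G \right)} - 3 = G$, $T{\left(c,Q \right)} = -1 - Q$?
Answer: $456$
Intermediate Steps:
$I{\left(G \right)} = 3 + G$
$o{\left(q \right)} = 6 q$
$I{\left(-22 \right)} o{\left(T{\left(6,3 \right)} \right)} = \left(3 - 22\right) 6 \left(-1 - 3\right) = - 19 \cdot 6 \left(-1 - 3\right) = - 19 \cdot 6 \left(-4\right) = \left(-19\right) \left(-24\right) = 456$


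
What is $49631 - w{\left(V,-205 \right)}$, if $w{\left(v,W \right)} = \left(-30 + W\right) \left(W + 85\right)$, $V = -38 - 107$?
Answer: $21431$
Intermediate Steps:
$V = -145$
$w{\left(v,W \right)} = \left(-30 + W\right) \left(85 + W\right)$
$49631 - w{\left(V,-205 \right)} = 49631 - \left(-2550 + \left(-205\right)^{2} + 55 \left(-205\right)\right) = 49631 - \left(-2550 + 42025 - 11275\right) = 49631 - 28200 = 21431$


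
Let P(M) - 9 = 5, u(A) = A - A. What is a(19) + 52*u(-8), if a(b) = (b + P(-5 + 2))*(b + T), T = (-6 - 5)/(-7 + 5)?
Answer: 1617/2 ≈ 808.50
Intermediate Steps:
u(A) = 0
T = 11/2 (T = -11/(-2) = -11*(-1/2) = 11/2 ≈ 5.5000)
P(M) = 14 (P(M) = 9 + 5 = 14)
a(b) = (14 + b)*(11/2 + b) (a(b) = (b + 14)*(b + 11/2) = (14 + b)*(11/2 + b))
a(19) + 52*u(-8) = (77 + 19**2 + (39/2)*19) + 52*0 = (77 + 361 + 741/2) + 0 = 1617/2 + 0 = 1617/2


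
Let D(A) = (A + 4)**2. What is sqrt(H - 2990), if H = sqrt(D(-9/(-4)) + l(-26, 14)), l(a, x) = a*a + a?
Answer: I*sqrt(11855)/2 ≈ 54.44*I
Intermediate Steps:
l(a, x) = a + a**2 (l(a, x) = a**2 + a = a + a**2)
D(A) = (4 + A)**2
H = 105/4 (H = sqrt((4 - 9/(-4))**2 - 26*(1 - 26)) = sqrt((4 - 9*(-1/4))**2 - 26*(-25)) = sqrt((4 + 9/4)**2 + 650) = sqrt((25/4)**2 + 650) = sqrt(625/16 + 650) = sqrt(11025/16) = 105/4 ≈ 26.250)
sqrt(H - 2990) = sqrt(105/4 - 2990) = sqrt(-11855/4) = I*sqrt(11855)/2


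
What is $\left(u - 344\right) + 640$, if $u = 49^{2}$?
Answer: $2697$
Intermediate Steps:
$u = 2401$
$\left(u - 344\right) + 640 = \left(2401 - 344\right) + 640 = 2057 + 640 = 2697$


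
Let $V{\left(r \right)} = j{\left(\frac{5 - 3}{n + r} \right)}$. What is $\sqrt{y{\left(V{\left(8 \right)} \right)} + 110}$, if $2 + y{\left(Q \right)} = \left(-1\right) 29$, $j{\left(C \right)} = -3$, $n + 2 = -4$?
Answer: $\sqrt{79} \approx 8.8882$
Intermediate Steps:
$n = -6$ ($n = -2 - 4 = -6$)
$V{\left(r \right)} = -3$
$y{\left(Q \right)} = -31$ ($y{\left(Q \right)} = -2 - 29 = -31$)
$\sqrt{y{\left(V{\left(8 \right)} \right)} + 110} = \sqrt{-31 + 110} = \sqrt{79}$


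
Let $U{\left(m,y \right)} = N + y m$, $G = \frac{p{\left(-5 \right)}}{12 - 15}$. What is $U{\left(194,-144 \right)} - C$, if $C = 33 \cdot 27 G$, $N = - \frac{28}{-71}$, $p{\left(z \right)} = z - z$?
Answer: $- \frac{1983428}{71} \approx -27936.0$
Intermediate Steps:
$p{\left(z \right)} = 0$
$G = 0$ ($G = \frac{0}{12 - 15} = \frac{0}{-3} = 0 \left(- \frac{1}{3}\right) = 0$)
$N = \frac{28}{71}$ ($N = \left(-28\right) \left(- \frac{1}{71}\right) = \frac{28}{71} \approx 0.39437$)
$C = 0$ ($C = 33 \cdot 27 \cdot 0 = 891 \cdot 0 = 0$)
$U{\left(m,y \right)} = \frac{28}{71} + m y$ ($U{\left(m,y \right)} = \frac{28}{71} + y m = \frac{28}{71} + m y$)
$U{\left(194,-144 \right)} - C = \left(\frac{28}{71} + 194 \left(-144\right)\right) - 0 = \left(\frac{28}{71} - 27936\right) + 0 = - \frac{1983428}{71} + 0 = - \frac{1983428}{71}$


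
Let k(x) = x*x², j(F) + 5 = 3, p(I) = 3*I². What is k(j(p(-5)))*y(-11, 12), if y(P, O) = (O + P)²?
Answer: -8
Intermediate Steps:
j(F) = -2 (j(F) = -5 + 3 = -2)
k(x) = x³
k(j(p(-5)))*y(-11, 12) = (-2)³*(12 - 11)² = -8*1² = -8*1 = -8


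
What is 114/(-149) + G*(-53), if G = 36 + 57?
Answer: -734535/149 ≈ -4929.8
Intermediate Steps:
G = 93
114/(-149) + G*(-53) = 114/(-149) + 93*(-53) = 114*(-1/149) - 4929 = -114/149 - 4929 = -734535/149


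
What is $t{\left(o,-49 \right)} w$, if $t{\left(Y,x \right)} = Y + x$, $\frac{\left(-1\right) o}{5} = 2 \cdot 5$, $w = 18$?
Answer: $-1782$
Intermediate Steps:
$o = -50$ ($o = - 5 \cdot 2 \cdot 5 = \left(-5\right) 10 = -50$)
$t{\left(o,-49 \right)} w = \left(-50 - 49\right) 18 = \left(-99\right) 18 = -1782$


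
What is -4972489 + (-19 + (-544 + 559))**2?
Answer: -4972473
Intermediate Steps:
-4972489 + (-19 + (-544 + 559))**2 = -4972489 + (-19 + 15)**2 = -4972489 + (-4)**2 = -4972489 + 16 = -4972473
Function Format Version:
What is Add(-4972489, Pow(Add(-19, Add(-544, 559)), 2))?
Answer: -4972473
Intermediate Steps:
Add(-4972489, Pow(Add(-19, Add(-544, 559)), 2)) = Add(-4972489, Pow(Add(-19, 15), 2)) = Add(-4972489, Pow(-4, 2)) = Add(-4972489, 16) = -4972473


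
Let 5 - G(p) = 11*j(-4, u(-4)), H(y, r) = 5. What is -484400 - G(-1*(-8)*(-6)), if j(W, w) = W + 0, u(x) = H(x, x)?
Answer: -484449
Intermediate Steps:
u(x) = 5
j(W, w) = W
G(p) = 49 (G(p) = 5 - 11*(-4) = 5 - 1*(-44) = 5 + 44 = 49)
-484400 - G(-1*(-8)*(-6)) = -484400 - 1*49 = -484400 - 49 = -484449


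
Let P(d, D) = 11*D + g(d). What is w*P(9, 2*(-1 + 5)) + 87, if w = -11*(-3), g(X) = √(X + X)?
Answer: 2991 + 99*√2 ≈ 3131.0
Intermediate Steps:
g(X) = √2*√X (g(X) = √(2*X) = √2*√X)
w = 33
P(d, D) = 11*D + √2*√d
w*P(9, 2*(-1 + 5)) + 87 = 33*(11*(2*(-1 + 5)) + √2*√9) + 87 = 33*(11*(2*4) + √2*3) + 87 = 33*(11*8 + 3*√2) + 87 = 33*(88 + 3*√2) + 87 = (2904 + 99*√2) + 87 = 2991 + 99*√2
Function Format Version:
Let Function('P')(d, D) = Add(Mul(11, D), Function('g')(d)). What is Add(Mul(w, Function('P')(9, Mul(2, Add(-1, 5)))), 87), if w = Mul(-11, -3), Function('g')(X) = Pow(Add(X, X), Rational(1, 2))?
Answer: Add(2991, Mul(99, Pow(2, Rational(1, 2)))) ≈ 3131.0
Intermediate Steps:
Function('g')(X) = Mul(Pow(2, Rational(1, 2)), Pow(X, Rational(1, 2))) (Function('g')(X) = Pow(Mul(2, X), Rational(1, 2)) = Mul(Pow(2, Rational(1, 2)), Pow(X, Rational(1, 2))))
w = 33
Function('P')(d, D) = Add(Mul(11, D), Mul(Pow(2, Rational(1, 2)), Pow(d, Rational(1, 2))))
Add(Mul(w, Function('P')(9, Mul(2, Add(-1, 5)))), 87) = Add(Mul(33, Add(Mul(11, Mul(2, Add(-1, 5))), Mul(Pow(2, Rational(1, 2)), Pow(9, Rational(1, 2))))), 87) = Add(Mul(33, Add(Mul(11, Mul(2, 4)), Mul(Pow(2, Rational(1, 2)), 3))), 87) = Add(Mul(33, Add(Mul(11, 8), Mul(3, Pow(2, Rational(1, 2))))), 87) = Add(Mul(33, Add(88, Mul(3, Pow(2, Rational(1, 2))))), 87) = Add(Add(2904, Mul(99, Pow(2, Rational(1, 2)))), 87) = Add(2991, Mul(99, Pow(2, Rational(1, 2))))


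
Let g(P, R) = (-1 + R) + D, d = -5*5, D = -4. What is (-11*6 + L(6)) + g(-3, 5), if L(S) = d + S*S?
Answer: -55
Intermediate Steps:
d = -25
g(P, R) = -5 + R (g(P, R) = (-1 + R) - 4 = -5 + R)
L(S) = -25 + S² (L(S) = -25 + S*S = -25 + S²)
(-11*6 + L(6)) + g(-3, 5) = (-11*6 + (-25 + 6²)) + (-5 + 5) = (-66 + (-25 + 36)) + 0 = (-66 + 11) + 0 = -55 + 0 = -55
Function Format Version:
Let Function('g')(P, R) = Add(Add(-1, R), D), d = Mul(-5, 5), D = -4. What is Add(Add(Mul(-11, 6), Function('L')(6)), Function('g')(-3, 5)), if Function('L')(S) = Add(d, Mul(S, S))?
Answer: -55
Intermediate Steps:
d = -25
Function('g')(P, R) = Add(-5, R) (Function('g')(P, R) = Add(Add(-1, R), -4) = Add(-5, R))
Function('L')(S) = Add(-25, Pow(S, 2)) (Function('L')(S) = Add(-25, Mul(S, S)) = Add(-25, Pow(S, 2)))
Add(Add(Mul(-11, 6), Function('L')(6)), Function('g')(-3, 5)) = Add(Add(Mul(-11, 6), Add(-25, Pow(6, 2))), Add(-5, 5)) = Add(Add(-66, Add(-25, 36)), 0) = Add(Add(-66, 11), 0) = Add(-55, 0) = -55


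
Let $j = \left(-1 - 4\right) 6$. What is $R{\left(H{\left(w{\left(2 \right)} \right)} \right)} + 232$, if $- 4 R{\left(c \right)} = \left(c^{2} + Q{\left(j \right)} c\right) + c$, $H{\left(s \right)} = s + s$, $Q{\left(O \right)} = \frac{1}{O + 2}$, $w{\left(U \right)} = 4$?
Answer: $\frac{2997}{14} \approx 214.07$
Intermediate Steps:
$j = -30$ ($j = \left(-5\right) 6 = -30$)
$Q{\left(O \right)} = \frac{1}{2 + O}$
$H{\left(s \right)} = 2 s$
$R{\left(c \right)} = - \frac{27 c}{112} - \frac{c^{2}}{4}$ ($R{\left(c \right)} = - \frac{\left(c^{2} + \frac{c}{2 - 30}\right) + c}{4} = - \frac{\left(c^{2} + \frac{c}{-28}\right) + c}{4} = - \frac{\left(c^{2} - \frac{c}{28}\right) + c}{4} = - \frac{c^{2} + \frac{27 c}{28}}{4} = - \frac{27 c}{112} - \frac{c^{2}}{4}$)
$R{\left(H{\left(w{\left(2 \right)} \right)} \right)} + 232 = - \frac{2 \cdot 4 \left(27 + 28 \cdot 2 \cdot 4\right)}{112} + 232 = \left(- \frac{1}{112}\right) 8 \left(27 + 28 \cdot 8\right) + 232 = \left(- \frac{1}{112}\right) 8 \left(27 + 224\right) + 232 = \left(- \frac{1}{112}\right) 8 \cdot 251 + 232 = - \frac{251}{14} + 232 = \frac{2997}{14}$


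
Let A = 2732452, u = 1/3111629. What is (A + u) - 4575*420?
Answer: 2523381760809/3111629 ≈ 8.1095e+5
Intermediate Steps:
u = 1/3111629 ≈ 3.2137e-7
(A + u) - 4575*420 = (2732452 + 1/3111629) - 4575*420 = 8502376884309/3111629 - 1921500 = 2523381760809/3111629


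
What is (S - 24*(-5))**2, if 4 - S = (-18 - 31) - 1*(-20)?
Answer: 23409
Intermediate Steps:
S = 33 (S = 4 - ((-18 - 31) - 1*(-20)) = 4 - (-49 + 20) = 4 - 1*(-29) = 4 + 29 = 33)
(S - 24*(-5))**2 = (33 - 24*(-5))**2 = (33 + 120)**2 = 153**2 = 23409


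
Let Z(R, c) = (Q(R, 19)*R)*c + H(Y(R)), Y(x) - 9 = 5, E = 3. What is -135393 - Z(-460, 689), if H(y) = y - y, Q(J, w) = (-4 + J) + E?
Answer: -146244733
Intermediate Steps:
Q(J, w) = -1 + J (Q(J, w) = (-4 + J) + 3 = -1 + J)
Y(x) = 14 (Y(x) = 9 + 5 = 14)
H(y) = 0
Z(R, c) = R*c*(-1 + R) (Z(R, c) = ((-1 + R)*R)*c + 0 = (R*(-1 + R))*c + 0 = R*c*(-1 + R) + 0 = R*c*(-1 + R))
-135393 - Z(-460, 689) = -135393 - (-460)*689*(-1 - 460) = -135393 - (-460)*689*(-461) = -135393 - 1*146109340 = -135393 - 146109340 = -146244733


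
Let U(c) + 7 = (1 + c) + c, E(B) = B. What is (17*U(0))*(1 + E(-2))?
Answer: 102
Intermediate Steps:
U(c) = -6 + 2*c (U(c) = -7 + ((1 + c) + c) = -7 + (1 + 2*c) = -6 + 2*c)
(17*U(0))*(1 + E(-2)) = (17*(-6 + 2*0))*(1 - 2) = (17*(-6 + 0))*(-1) = (17*(-6))*(-1) = -102*(-1) = 102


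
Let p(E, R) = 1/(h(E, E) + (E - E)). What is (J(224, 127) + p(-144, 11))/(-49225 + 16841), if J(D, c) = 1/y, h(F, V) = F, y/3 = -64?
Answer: 7/18653184 ≈ 3.7527e-7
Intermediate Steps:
y = -192 (y = 3*(-64) = -192)
J(D, c) = -1/192 (J(D, c) = 1/(-192) = -1/192)
p(E, R) = 1/E (p(E, R) = 1/(E + (E - E)) = 1/(E + 0) = 1/E)
(J(224, 127) + p(-144, 11))/(-49225 + 16841) = (-1/192 + 1/(-144))/(-49225 + 16841) = (-1/192 - 1/144)/(-32384) = -7/576*(-1/32384) = 7/18653184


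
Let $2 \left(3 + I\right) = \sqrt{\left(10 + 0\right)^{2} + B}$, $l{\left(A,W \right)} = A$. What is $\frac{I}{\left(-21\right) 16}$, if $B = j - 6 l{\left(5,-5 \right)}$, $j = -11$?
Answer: $\frac{1}{112} - \frac{\sqrt{59}}{672} \approx -0.0025017$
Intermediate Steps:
$B = -41$ ($B = -11 - 30 = -41$)
$I = -3 + \frac{\sqrt{59}}{2}$ ($I = -3 + \frac{\sqrt{\left(10 + 0\right)^{2} - 41}}{2} = -3 + \frac{\sqrt{10^{2} - 41}}{2} = -3 + \frac{\sqrt{100 - 41}}{2} = -3 + \frac{\sqrt{59}}{2} \approx 0.84057$)
$\frac{I}{\left(-21\right) 16} = \frac{-3 + \frac{\sqrt{59}}{2}}{\left(-21\right) 16} = \frac{-3 + \frac{\sqrt{59}}{2}}{-336} = \left(-3 + \frac{\sqrt{59}}{2}\right) \left(- \frac{1}{336}\right) = \frac{1}{112} - \frac{\sqrt{59}}{672}$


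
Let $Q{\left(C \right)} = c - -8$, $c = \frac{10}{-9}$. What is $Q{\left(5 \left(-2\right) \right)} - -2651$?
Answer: $\frac{23921}{9} \approx 2657.9$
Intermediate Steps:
$c = - \frac{10}{9}$ ($c = 10 \left(- \frac{1}{9}\right) = - \frac{10}{9} \approx -1.1111$)
$Q{\left(C \right)} = \frac{62}{9}$ ($Q{\left(C \right)} = - \frac{10}{9} - -8 = - \frac{10}{9} + 8 = \frac{62}{9}$)
$Q{\left(5 \left(-2\right) \right)} - -2651 = \frac{62}{9} - -2651 = \frac{62}{9} + 2651 = \frac{23921}{9}$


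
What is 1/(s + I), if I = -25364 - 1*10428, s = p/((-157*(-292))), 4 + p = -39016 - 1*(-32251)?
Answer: -45844/1640855217 ≈ -2.7939e-5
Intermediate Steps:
p = -6769 (p = -4 + (-39016 - 1*(-32251)) = -4 + (-39016 + 32251) = -4 - 6765 = -6769)
s = -6769/45844 (s = -6769/((-157*(-292))) = -6769/45844 ≈ -0.14765)
I = -35792 (I = -25364 - 10428 = -35792)
1/(s + I) = 1/(-6769/45844 - 35792) = 1/(-1640855217/45844) = -45844/1640855217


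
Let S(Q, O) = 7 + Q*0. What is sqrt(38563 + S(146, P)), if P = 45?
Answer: sqrt(38570) ≈ 196.39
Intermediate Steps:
S(Q, O) = 7 (S(Q, O) = 7 + 0 = 7)
sqrt(38563 + S(146, P)) = sqrt(38563 + 7) = sqrt(38570)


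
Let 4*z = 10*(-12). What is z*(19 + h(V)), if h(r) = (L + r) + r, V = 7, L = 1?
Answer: -1020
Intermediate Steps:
h(r) = 1 + 2*r (h(r) = (1 + r) + r = 1 + 2*r)
z = -30 (z = (10*(-12))/4 = (¼)*(-120) = -30)
z*(19 + h(V)) = -30*(19 + (1 + 2*7)) = -30*(19 + (1 + 14)) = -30*(19 + 15) = -30*34 = -1020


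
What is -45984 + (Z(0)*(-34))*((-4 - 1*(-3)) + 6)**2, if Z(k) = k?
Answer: -45984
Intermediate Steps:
-45984 + (Z(0)*(-34))*((-4 - 1*(-3)) + 6)**2 = -45984 + (0*(-34))*((-4 - 1*(-3)) + 6)**2 = -45984 + 0*((-4 + 3) + 6)**2 = -45984 + 0*(-1 + 6)**2 = -45984 + 0*5**2 = -45984 + 0*25 = -45984 + 0 = -45984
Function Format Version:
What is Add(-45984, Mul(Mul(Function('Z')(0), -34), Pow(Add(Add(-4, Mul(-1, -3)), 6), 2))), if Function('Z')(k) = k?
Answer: -45984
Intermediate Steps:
Add(-45984, Mul(Mul(Function('Z')(0), -34), Pow(Add(Add(-4, Mul(-1, -3)), 6), 2))) = Add(-45984, Mul(Mul(0, -34), Pow(Add(Add(-4, Mul(-1, -3)), 6), 2))) = Add(-45984, Mul(0, Pow(Add(Add(-4, 3), 6), 2))) = Add(-45984, Mul(0, Pow(Add(-1, 6), 2))) = Add(-45984, Mul(0, Pow(5, 2))) = Add(-45984, Mul(0, 25)) = Add(-45984, 0) = -45984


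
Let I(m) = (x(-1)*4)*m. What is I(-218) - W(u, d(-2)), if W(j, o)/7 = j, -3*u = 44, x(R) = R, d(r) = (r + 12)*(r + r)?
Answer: 2924/3 ≈ 974.67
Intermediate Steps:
d(r) = 2*r*(12 + r) (d(r) = (12 + r)*(2*r) = 2*r*(12 + r))
u = -44/3 (u = -1/3*44 = -44/3 ≈ -14.667)
W(j, o) = 7*j
I(m) = -4*m (I(m) = (-1*4)*m = -4*m)
I(-218) - W(u, d(-2)) = -4*(-218) - 7*(-44)/3 = 872 - 1*(-308/3) = 872 + 308/3 = 2924/3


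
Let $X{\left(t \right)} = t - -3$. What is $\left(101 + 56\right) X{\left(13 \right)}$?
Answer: $2512$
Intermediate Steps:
$X{\left(t \right)} = 3 + t$ ($X{\left(t \right)} = t + 3 = 3 + t$)
$\left(101 + 56\right) X{\left(13 \right)} = \left(101 + 56\right) \left(3 + 13\right) = 157 \cdot 16 = 2512$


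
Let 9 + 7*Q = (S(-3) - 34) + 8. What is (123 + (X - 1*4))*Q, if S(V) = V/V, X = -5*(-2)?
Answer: -4386/7 ≈ -626.57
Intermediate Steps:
X = 10
S(V) = 1
Q = -34/7 (Q = -9/7 + ((1 - 34) + 8)/7 = -9/7 + (-33 + 8)/7 = -9/7 + (⅐)*(-25) = -9/7 - 25/7 = -34/7 ≈ -4.8571)
(123 + (X - 1*4))*Q = (123 + (10 - 1*4))*(-34/7) = (123 + (10 - 4))*(-34/7) = (123 + 6)*(-34/7) = 129*(-34/7) = -4386/7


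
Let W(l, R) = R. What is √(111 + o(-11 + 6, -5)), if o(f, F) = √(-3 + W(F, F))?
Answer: √(111 + 2*I*√2) ≈ 10.537 + 0.1342*I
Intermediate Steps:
o(f, F) = √(-3 + F)
√(111 + o(-11 + 6, -5)) = √(111 + √(-3 - 5)) = √(111 + √(-8)) = √(111 + 2*I*√2)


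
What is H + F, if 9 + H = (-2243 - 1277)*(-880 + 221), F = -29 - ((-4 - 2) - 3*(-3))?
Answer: 2319639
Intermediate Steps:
F = -32 (F = -29 - (-6 + 9) = -29 - 1*3 = -29 - 3 = -32)
H = 2319671 (H = -9 + (-2243 - 1277)*(-880 + 221) = -9 - 3520*(-659) = -9 + 2319680 = 2319671)
H + F = 2319671 - 32 = 2319639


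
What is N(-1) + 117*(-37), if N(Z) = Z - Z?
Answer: -4329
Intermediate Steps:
N(Z) = 0
N(-1) + 117*(-37) = 0 + 117*(-37) = 0 - 4329 = -4329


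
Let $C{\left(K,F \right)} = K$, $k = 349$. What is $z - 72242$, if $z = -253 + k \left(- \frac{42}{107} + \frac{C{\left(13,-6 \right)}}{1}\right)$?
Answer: $- \frac{7286164}{107} \approx -68095.0$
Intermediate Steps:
$z = \frac{443730}{107}$ ($z = -253 + 349 \left(- \frac{42}{107} + \frac{13}{1}\right) = -253 + 349 \left(\left(-42\right) \frac{1}{107} + 13 \cdot 1\right) = -253 + 349 \left(- \frac{42}{107} + 13\right) = -253 + 349 \cdot \frac{1349}{107} = -253 + \frac{470801}{107} = \frac{443730}{107} \approx 4147.0$)
$z - 72242 = \frac{443730}{107} - 72242 = - \frac{7286164}{107}$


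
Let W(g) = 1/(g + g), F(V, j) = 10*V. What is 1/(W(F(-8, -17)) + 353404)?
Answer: 160/56544639 ≈ 2.8296e-6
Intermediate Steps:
W(g) = 1/(2*g)
1/(W(F(-8, -17)) + 353404) = 1/(1/(2*((10*(-8)))) + 353404) = 1/((1/2)/(-80) + 353404) = 1/((1/2)*(-1/80) + 353404) = 1/(-1/160 + 353404) = 1/(56544639/160) = 160/56544639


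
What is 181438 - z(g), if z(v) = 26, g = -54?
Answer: 181412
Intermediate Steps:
181438 - z(g) = 181438 - 1*26 = 181438 - 26 = 181412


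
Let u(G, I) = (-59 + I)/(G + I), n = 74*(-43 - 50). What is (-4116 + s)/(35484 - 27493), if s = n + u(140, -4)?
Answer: -1495791/1086776 ≈ -1.3764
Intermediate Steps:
n = -6882 (n = 74*(-93) = -6882)
u(G, I) = (-59 + I)/(G + I)
s = -936015/136 (s = -6882 + (-59 - 4)/(140 - 4) = -6882 - 63/136 = -936015/136 ≈ -6882.5)
(-4116 + s)/(35484 - 27493) = (-4116 - 936015/136)/(35484 - 27493) = -1495791/136/7991 = -1495791/136*1/7991 = -1495791/1086776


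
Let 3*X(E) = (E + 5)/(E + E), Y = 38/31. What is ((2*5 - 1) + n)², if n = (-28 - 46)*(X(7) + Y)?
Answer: 498137761/47089 ≈ 10579.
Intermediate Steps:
Y = 38/31 (Y = 38*(1/31) = 38/31 ≈ 1.2258)
X(E) = (5 + E)/(6*E) (X(E) = ((E + 5)/(E + E))/3 = ((5 + E)/((2*E)))/3 = ((5 + E)*(1/(2*E)))/3 = ((5 + E)/(2*E))/3 = (5 + E)/(6*E))
n = -24272/217 (n = (-28 - 46)*((⅙)*(5 + 7)/7 + 38/31) = -74*((⅙)*(⅐)*12 + 38/31) = -74*(2/7 + 38/31) = -74*328/217 = -24272/217 ≈ -111.85)
((2*5 - 1) + n)² = ((2*5 - 1) - 24272/217)² = ((10 - 1) - 24272/217)² = (9 - 24272/217)² = (-22319/217)² = 498137761/47089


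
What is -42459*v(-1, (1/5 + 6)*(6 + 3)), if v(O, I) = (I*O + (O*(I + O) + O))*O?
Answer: -23692122/5 ≈ -4.7384e+6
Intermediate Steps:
v(O, I) = O*(O + I*O + O*(I + O)) (v(O, I) = (I*O + (O + O*(I + O)))*O = (O + I*O + O*(I + O))*O = O*(O + I*O + O*(I + O)))
-42459*v(-1, (1/5 + 6)*(6 + 3)) = -42459*(-1)²*(1 - 1 + 2*((1/5 + 6)*(6 + 3))) = -42459*(1 - 1 + 2*((⅕ + 6)*9)) = -42459*(1 - 1 + 2*((31/5)*9)) = -42459*(1 - 1 + 2*(279/5)) = -42459*(1 - 1 + 558/5) = -42459*558/5 = -23692122/5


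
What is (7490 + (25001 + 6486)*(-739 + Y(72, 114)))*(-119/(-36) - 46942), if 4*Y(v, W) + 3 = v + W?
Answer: 49163677369121/48 ≈ 1.0242e+12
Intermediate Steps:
Y(v, W) = -¾ + W/4 + v/4 (Y(v, W) = -¾ + (v + W)/4 = -¾ + (W + v)/4 = -¾ + (W/4 + v/4) = -¾ + W/4 + v/4)
(7490 + (25001 + 6486)*(-739 + Y(72, 114)))*(-119/(-36) - 46942) = (7490 + (25001 + 6486)*(-739 + (-¾ + (¼)*114 + (¼)*72)))*(-119/(-36) - 46942) = (7490 + 31487*(-739 + (-¾ + 57/2 + 18)))*(-119*(-1/36) - 46942) = (7490 + 31487*(-739 + 183/4))*(119/36 - 46942) = (7490 + 31487*(-2773/4))*(-1689793/36) = (7490 - 87313451/4)*(-1689793/36) = -87283491/4*(-1689793/36) = 49163677369121/48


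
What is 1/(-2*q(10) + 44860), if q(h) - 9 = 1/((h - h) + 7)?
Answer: 7/313892 ≈ 2.2301e-5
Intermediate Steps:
q(h) = 64/7 (q(h) = 9 + 1/((h - h) + 7) = 9 + 1/(0 + 7) = 9 + 1/7 = 64/7)
1/(-2*q(10) + 44860) = 1/(-2*64/7 + 44860) = 1/(-128/7 + 44860) = 1/(313892/7) = 7/313892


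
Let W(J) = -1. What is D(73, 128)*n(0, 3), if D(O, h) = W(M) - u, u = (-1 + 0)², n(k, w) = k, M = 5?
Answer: 0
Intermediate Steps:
u = 1 (u = (-1)² = 1)
D(O, h) = -2 (D(O, h) = -1 - 1*1 = -1 - 1 = -2)
D(73, 128)*n(0, 3) = -2*0 = 0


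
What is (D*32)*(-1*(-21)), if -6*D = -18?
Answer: 2016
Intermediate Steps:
D = 3 (D = -⅙*(-18) = 3)
(D*32)*(-1*(-21)) = (3*32)*(-1*(-21)) = 96*21 = 2016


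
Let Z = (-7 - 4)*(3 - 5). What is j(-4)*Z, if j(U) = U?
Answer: -88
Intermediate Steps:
Z = 22 (Z = -11*(-2) = 22)
j(-4)*Z = -4*22 = -88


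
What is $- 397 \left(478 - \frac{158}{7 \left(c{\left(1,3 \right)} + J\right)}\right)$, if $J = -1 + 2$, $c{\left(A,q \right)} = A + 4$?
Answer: $- \frac{3953723}{21} \approx -1.8827 \cdot 10^{5}$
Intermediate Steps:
$c{\left(A,q \right)} = 4 + A$
$J = 1$
$- 397 \left(478 - \frac{158}{7 \left(c{\left(1,3 \right)} + J\right)}\right) = - 397 \left(478 - \frac{158}{7 \left(\left(4 + 1\right) + 1\right)}\right) = - 397 \left(478 - \frac{158}{7 \left(5 + 1\right)}\right) = - 397 \left(478 - \frac{158}{7 \cdot 6}\right) = - 397 \left(478 - \frac{158}{42}\right) = - 397 \left(478 - \frac{79}{21}\right) = \left(-397\right) \frac{9959}{21} = - \frac{3953723}{21}$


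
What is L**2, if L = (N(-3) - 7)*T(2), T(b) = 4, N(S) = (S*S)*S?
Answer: 18496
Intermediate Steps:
N(S) = S**3 (N(S) = S**2*S = S**3)
L = -136 (L = ((-3)**3 - 7)*4 = (-27 - 7)*4 = -34*4 = -136)
L**2 = (-136)**2 = 18496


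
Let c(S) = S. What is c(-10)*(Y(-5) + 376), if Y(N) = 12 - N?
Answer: -3930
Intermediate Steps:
c(-10)*(Y(-5) + 376) = -10*((12 - 1*(-5)) + 376) = -10*((12 + 5) + 376) = -10*(17 + 376) = -10*393 = -3930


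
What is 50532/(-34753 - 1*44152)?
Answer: -50532/78905 ≈ -0.64042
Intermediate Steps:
50532/(-34753 - 1*44152) = 50532/(-34753 - 44152) = 50532/(-78905) = 50532*(-1/78905) = -50532/78905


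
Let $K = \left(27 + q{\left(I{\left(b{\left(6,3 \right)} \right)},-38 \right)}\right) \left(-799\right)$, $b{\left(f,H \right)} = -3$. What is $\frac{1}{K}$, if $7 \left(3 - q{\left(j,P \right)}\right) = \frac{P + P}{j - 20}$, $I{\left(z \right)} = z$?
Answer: $- \frac{161}{3798446} \approx -4.2386 \cdot 10^{-5}$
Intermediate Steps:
$q{\left(j,P \right)} = 3 - \frac{2 P}{7 \left(-20 + j\right)}$ ($q{\left(j,P \right)} = 3 - \frac{\left(P + P\right) \frac{1}{j - 20}}{7} = 3 - \frac{2 P \frac{1}{-20 + j}}{7} = 3 - \frac{2 P}{7 \left(-20 + j\right)}$)
$K = - \frac{3798446}{161}$ ($K = \left(27 + \frac{-420 - -76 + 21 \left(-3\right)}{7 \left(-20 - 3\right)}\right) \left(-799\right) = \left(27 + \frac{-420 + 76 - 63}{7 \left(-23\right)}\right) \left(-799\right) = \left(27 + \frac{1}{7} \left(- \frac{1}{23}\right) \left(-407\right)\right) \left(-799\right) = \left(27 + \frac{407}{161}\right) \left(-799\right) = \frac{4754}{161} \left(-799\right) = - \frac{3798446}{161} \approx -23593.0$)
$\frac{1}{K} = \frac{1}{- \frac{3798446}{161}} = - \frac{161}{3798446}$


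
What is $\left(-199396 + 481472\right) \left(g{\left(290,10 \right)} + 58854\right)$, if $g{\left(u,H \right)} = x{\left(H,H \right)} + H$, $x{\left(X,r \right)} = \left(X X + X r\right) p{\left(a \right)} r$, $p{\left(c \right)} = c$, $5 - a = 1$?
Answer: $18860729664$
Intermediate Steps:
$a = 4$ ($a = 5 - 1 = 4$)
$x{\left(X,r \right)} = r \left(4 X^{2} + 4 X r\right)$ ($x{\left(X,r \right)} = \left(X X + X r\right) 4 r = \left(X^{2} + X r\right) 4 r = \left(4 X^{2} + 4 X r\right) r = r \left(4 X^{2} + 4 X r\right)$)
$g{\left(u,H \right)} = H + 8 H^{3}$ ($g{\left(u,H \right)} = 4 H H \left(H + H\right) + H = 4 H H 2 H + H = 8 H^{3} + H = H + 8 H^{3}$)
$\left(-199396 + 481472\right) \left(g{\left(290,10 \right)} + 58854\right) = \left(-199396 + 481472\right) \left(\left(10 + 8 \cdot 10^{3}\right) + 58854\right) = 282076 \left(\left(10 + 8 \cdot 1000\right) + 58854\right) = 282076 \left(\left(10 + 8000\right) + 58854\right) = 282076 \left(8010 + 58854\right) = 282076 \cdot 66864 = 18860729664$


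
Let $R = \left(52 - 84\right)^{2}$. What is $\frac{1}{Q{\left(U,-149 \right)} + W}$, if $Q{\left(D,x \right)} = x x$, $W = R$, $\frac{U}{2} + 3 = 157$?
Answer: $\frac{1}{23225} \approx 4.3057 \cdot 10^{-5}$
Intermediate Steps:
$R = 1024$ ($R = \left(-32\right)^{2} = 1024$)
$U = 308$ ($U = -6 + 2 \cdot 157 = -6 + 314 = 308$)
$W = 1024$
$Q{\left(D,x \right)} = x^{2}$
$\frac{1}{Q{\left(U,-149 \right)} + W} = \frac{1}{\left(-149\right)^{2} + 1024} = \frac{1}{22201 + 1024} = \frac{1}{23225}$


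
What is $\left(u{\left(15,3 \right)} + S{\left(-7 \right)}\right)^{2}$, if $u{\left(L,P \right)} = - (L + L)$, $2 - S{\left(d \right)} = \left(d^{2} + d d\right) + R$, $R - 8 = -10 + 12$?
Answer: $18496$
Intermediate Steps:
$R = 10$ ($R = 8 + \left(-10 + 12\right) = 8 + 2 = 10$)
$S{\left(d \right)} = -8 - 2 d^{2}$ ($S{\left(d \right)} = 2 - \left(\left(d^{2} + d d\right) + 10\right) = 2 - \left(\left(d^{2} + d^{2}\right) + 10\right) = 2 - \left(2 d^{2} + 10\right) = 2 - \left(10 + 2 d^{2}\right) = -8 - 2 d^{2}$)
$u{\left(L,P \right)} = - 2 L$
$\left(u{\left(15,3 \right)} + S{\left(-7 \right)}\right)^{2} = \left(\left(-2\right) 15 - \left(8 + 2 \left(-7\right)^{2}\right)\right)^{2} = \left(-30 - 106\right)^{2} = \left(-136\right)^{2} = 18496$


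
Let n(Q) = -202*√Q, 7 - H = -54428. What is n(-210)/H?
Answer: -202*I*√210/54435 ≈ -0.053775*I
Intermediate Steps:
H = 54435 (H = 7 - 1*(-54428) = 7 + 54428 = 54435)
n(-210)/H = -202*I*√210/54435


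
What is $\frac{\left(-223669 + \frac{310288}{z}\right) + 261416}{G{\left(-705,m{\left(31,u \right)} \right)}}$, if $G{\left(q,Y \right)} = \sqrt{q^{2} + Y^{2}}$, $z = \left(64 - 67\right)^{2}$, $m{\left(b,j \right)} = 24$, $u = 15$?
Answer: $\frac{650011 \sqrt{55289}}{1492803} \approx 102.39$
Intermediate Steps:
$z = 9$ ($z = \left(-3\right)^{2} = 9$)
$G{\left(q,Y \right)} = \sqrt{Y^{2} + q^{2}}$
$\frac{\left(-223669 + \frac{310288}{z}\right) + 261416}{G{\left(-705,m{\left(31,u \right)} \right)}} = \frac{\left(-223669 + \frac{310288}{9}\right) + 261416}{\sqrt{24^{2} + \left(-705\right)^{2}}} = \frac{\left(-223669 + 310288 \cdot \frac{1}{9}\right) + 261416}{\sqrt{576 + 497025}} = \frac{\left(-223669 + \frac{310288}{9}\right) + 261416}{\sqrt{497601}} = \frac{- \frac{1702733}{9} + 261416}{3 \sqrt{55289}} = \frac{650011 \frac{\sqrt{55289}}{165867}}{9} = \frac{650011 \sqrt{55289}}{1492803}$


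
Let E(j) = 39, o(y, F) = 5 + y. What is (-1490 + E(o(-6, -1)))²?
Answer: 2105401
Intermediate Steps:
(-1490 + E(o(-6, -1)))² = (-1490 + 39)² = (-1451)² = 2105401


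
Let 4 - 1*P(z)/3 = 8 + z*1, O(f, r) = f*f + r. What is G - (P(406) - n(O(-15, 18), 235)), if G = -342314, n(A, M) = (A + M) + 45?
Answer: -340561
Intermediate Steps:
O(f, r) = r + f² (O(f, r) = f² + r = r + f²)
P(z) = -12 - 3*z (P(z) = 12 - 3*(8 + z*1) = 12 - 3*(8 + z) = 12 + (-24 - 3*z) = -12 - 3*z)
n(A, M) = 45 + A + M
G - (P(406) - n(O(-15, 18), 235)) = -342314 - ((-12 - 3*406) - (45 + (18 + (-15)²) + 235)) = -342314 - ((-12 - 1218) - (45 + (18 + 225) + 235)) = -342314 - (-1230 - (45 + 243 + 235)) = -342314 - (-1230 - 1*523) = -342314 - (-1230 - 523) = -342314 - 1*(-1753) = -342314 + 1753 = -340561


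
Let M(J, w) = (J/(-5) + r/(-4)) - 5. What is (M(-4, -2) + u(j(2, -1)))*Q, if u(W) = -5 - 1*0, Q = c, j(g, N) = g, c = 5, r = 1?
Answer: -189/4 ≈ -47.250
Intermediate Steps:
Q = 5
M(J, w) = -21/4 - J/5 (M(J, w) = (J/(-5) + 1/(-4)) - 5 = (J*(-⅕) + 1*(-¼)) - 5 = (-J/5 - ¼) - 5 = (-¼ - J/5) - 5 = -21/4 - J/5)
u(W) = -5 (u(W) = -5 + 0 = -5)
(M(-4, -2) + u(j(2, -1)))*Q = ((-21/4 - ⅕*(-4)) - 5)*5 = ((-21/4 + ⅘) - 5)*5 = (-89/20 - 5)*5 = -189/20*5 = -189/4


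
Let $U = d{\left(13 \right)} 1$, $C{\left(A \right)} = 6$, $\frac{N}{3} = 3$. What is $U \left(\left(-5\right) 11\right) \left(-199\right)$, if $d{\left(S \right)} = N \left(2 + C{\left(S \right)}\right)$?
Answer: $788040$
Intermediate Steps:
$N = 9$ ($N = 3 \cdot 3 = 9$)
$d{\left(S \right)} = 72$ ($d{\left(S \right)} = 9 \left(2 + 6\right) = 9 \cdot 8 = 72$)
$U = 72$ ($U = 72 \cdot 1 = 72$)
$U \left(\left(-5\right) 11\right) \left(-199\right) = 72 \left(\left(-5\right) 11\right) \left(-199\right) = 72 \left(-55\right) \left(-199\right) = \left(-3960\right) \left(-199\right) = 788040$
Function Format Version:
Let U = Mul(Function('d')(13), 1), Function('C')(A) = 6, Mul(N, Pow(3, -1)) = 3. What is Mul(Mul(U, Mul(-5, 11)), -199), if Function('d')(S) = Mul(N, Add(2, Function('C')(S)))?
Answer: 788040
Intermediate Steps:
N = 9 (N = Mul(3, 3) = 9)
Function('d')(S) = 72 (Function('d')(S) = Mul(9, Add(2, 6)) = Mul(9, 8) = 72)
U = 72 (U = Mul(72, 1) = 72)
Mul(Mul(U, Mul(-5, 11)), -199) = Mul(Mul(72, Mul(-5, 11)), -199) = Mul(Mul(72, -55), -199) = Mul(-3960, -199) = 788040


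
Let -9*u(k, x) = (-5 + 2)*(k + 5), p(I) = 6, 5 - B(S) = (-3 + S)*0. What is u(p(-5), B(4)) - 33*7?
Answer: -682/3 ≈ -227.33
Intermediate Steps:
B(S) = 5 (B(S) = 5 - (-3 + S)*0 = 5 - 1*0 = 5 + 0 = 5)
u(k, x) = 5/3 + k/3 (u(k, x) = -(-5 + 2)*(k + 5)/9 = -(-1)*(5 + k)/3 = -(-15 - 3*k)/9 = 5/3 + k/3)
u(p(-5), B(4)) - 33*7 = (5/3 + (1/3)*6) - 33*7 = (5/3 + 2) - 231 = 11/3 - 231 = -682/3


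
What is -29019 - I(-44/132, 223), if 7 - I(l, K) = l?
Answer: -87079/3 ≈ -29026.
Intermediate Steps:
I(l, K) = 7 - l
-29019 - I(-44/132, 223) = -29019 - (7 - (-44)/132) = -29019 - (7 - 1*(-⅓)) = -29019 - (7 + ⅓) = -29019 - 1*22/3 = -29019 - 22/3 = -87079/3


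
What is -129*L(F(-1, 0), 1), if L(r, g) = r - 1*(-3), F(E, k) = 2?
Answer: -645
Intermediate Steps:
L(r, g) = 3 + r (L(r, g) = r + 3 = 3 + r)
-129*L(F(-1, 0), 1) = -129*(3 + 2) = -129*5 = -645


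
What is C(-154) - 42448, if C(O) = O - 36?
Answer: -42638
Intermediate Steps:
C(O) = -36 + O
C(-154) - 42448 = (-36 - 154) - 42448 = -190 - 42448 = -42638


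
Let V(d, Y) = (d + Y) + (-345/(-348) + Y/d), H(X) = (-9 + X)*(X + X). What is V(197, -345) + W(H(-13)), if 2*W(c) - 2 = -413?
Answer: -8095547/22852 ≈ -354.26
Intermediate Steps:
H(X) = 2*X*(-9 + X) (H(X) = (-9 + X)*(2*X) = 2*X*(-9 + X))
W(c) = -411/2 (W(c) = 1 + (½)*(-413) = 1 - 413/2 = -411/2)
V(d, Y) = 115/116 + Y + d + Y/d (V(d, Y) = (Y + d) + (-345*(-1/348) + Y/d) = (Y + d) + (115/116 + Y/d) = 115/116 + Y + d + Y/d)
V(197, -345) + W(H(-13)) = (115/116 - 345 + 197 - 345/197) - 411/2 = -3399461/22852 - 411/2 = -8095547/22852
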